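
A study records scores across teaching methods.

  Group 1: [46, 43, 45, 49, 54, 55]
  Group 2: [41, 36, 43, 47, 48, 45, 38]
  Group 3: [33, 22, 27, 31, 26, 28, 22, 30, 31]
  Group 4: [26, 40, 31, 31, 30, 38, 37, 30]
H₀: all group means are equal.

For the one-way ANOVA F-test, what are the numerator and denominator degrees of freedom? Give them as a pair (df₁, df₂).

degrees of freedom = [3, 26]

k = 4 groups, N = 30 total
df = (k−1, N−k) = (4−1, 30−4) = (3, 26)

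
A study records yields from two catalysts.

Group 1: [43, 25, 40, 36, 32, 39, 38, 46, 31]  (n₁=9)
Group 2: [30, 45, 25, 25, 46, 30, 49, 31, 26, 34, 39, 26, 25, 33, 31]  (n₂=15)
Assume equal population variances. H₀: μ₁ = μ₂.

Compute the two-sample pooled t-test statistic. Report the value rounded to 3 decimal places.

x̄₁=36.667, s₁=6.481, n₁=9
x̄₂=33.000, s₂=8.115, n₂=15
s_p² = [8·6.481² + 14·8.115²]/22 = 57.1818
SE = √(s_p²·(1/9+1/15)) = 3.1884
t = (36.667−33.000)/3.1884 = 1.1500
df = 22

test statistic = 1.150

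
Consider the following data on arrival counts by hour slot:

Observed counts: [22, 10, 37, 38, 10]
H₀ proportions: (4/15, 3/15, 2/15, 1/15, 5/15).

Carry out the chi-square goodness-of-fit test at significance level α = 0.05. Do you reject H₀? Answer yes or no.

reject H₀: yes

n = 117; E_i = n·p_i = [31.20, 23.40, 15.60, 7.80, 39.00]
χ² = (22−31.20)²/31.20 + (10−23.40)²/23.40 + (37−15.60)²/15.60 + (38−7.80)²/7.80 + (10−39.00)²/39.00 = 178.2350
df = 4
p-value (upper-tail) = 0.00000
At α=0.05: p < α → reject H₀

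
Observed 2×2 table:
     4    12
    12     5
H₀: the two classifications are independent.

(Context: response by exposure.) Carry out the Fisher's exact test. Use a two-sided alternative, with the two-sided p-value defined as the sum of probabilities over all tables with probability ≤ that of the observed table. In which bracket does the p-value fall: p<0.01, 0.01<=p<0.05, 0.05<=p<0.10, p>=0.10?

Margins: r₁=16, r₂=17, c₁=16, c₂=17, n=33
p_obs = C(16,4)·C(17,12)/C(33,16); sum pmf over tables with pmf ≤ p_obs
p-value (two-sided) = 0.01492
→ bracket: 0.01<=p<0.05

p-value bracket: 0.01<=p<0.05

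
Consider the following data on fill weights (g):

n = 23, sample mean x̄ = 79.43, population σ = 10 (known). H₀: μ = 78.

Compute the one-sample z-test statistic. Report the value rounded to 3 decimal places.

test statistic = 0.686

SE = σ/√n = 10/√23 = 2.0851
z = (x̄−μ₀)/SE = (79.43−78)/2.0851 = 0.6858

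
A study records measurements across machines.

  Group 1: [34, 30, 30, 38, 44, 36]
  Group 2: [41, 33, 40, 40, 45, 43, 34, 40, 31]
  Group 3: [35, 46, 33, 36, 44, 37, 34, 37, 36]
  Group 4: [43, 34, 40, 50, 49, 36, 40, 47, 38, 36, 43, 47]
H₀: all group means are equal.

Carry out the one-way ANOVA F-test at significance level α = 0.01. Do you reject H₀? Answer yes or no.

reject H₀: no

Group means [35.33, 38.56, 37.56, 41.92], grand mean 38.889
SSB = Σnᵢ(x̄ᵢ−x̄)² = 202.861; SSW = ΣΣ(x−x̄ᵢ)² = 806.694
MSB = 202.861/3 = 67.6204; MSW = 806.694/32 = 25.2092
F = MSB/MSW = 2.6824
df = (3, 32)
p-value (upper-tail) = 0.06329
At α=0.01: p ≥ α → fail to reject H₀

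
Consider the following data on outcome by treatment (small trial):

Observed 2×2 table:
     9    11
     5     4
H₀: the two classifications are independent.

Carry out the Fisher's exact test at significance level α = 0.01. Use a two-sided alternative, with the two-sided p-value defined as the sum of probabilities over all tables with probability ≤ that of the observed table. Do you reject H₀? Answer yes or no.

reject H₀: no

Margins: r₁=20, r₂=9, c₁=14, c₂=15, n=29
p_obs = C(20,9)·C(9,5)/C(29,14); sum pmf over tables with pmf ≤ p_obs
p-value (two-sided) = 0.69985
At α=0.01: p ≥ α → fail to reject H₀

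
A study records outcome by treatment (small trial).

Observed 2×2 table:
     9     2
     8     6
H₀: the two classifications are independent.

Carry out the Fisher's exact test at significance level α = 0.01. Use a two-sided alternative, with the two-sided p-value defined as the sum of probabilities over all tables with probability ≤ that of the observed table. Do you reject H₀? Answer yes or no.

reject H₀: no

Margins: r₁=11, r₂=14, c₁=17, c₂=8, n=25
p_obs = C(11,9)·C(14,8)/C(25,17); sum pmf over tables with pmf ≤ p_obs
p-value (two-sided) = 0.23368
At α=0.01: p ≥ α → fail to reject H₀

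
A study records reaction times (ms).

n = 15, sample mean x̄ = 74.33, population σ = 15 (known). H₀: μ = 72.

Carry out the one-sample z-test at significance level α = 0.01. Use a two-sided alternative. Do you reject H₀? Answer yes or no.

SE = σ/√n = 15/√15 = 3.8730
z = (x̄−μ₀)/SE = (74.33−72)/3.8730 = 0.6016
p-value (two-sided) = 0.54744
At α=0.01: p ≥ α → fail to reject H₀

reject H₀: no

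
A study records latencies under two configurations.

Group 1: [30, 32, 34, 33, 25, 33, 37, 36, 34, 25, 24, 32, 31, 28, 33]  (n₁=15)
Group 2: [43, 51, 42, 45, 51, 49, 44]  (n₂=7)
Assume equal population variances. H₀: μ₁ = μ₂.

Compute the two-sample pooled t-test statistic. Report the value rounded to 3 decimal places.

x̄₁=31.133, s₁=3.998, n₁=15
x̄₂=46.429, s₂=3.823, n₂=7
s_p² = [14·3.998² + 6·3.823²]/20 = 15.5724
SE = √(s_p²·(1/15+1/7)) = 1.8063
t = (31.133−46.429)/1.8063 = -8.4676
df = 20

test statistic = -8.468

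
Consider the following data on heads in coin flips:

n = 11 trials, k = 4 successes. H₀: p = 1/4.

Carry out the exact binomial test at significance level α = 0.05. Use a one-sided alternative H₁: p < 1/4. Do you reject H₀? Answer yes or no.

reject H₀: no

Exact binomial: n=11, k=4, p₀=1/4=0.2500
P(X≤4) from Σ C(n,i)·p₀^i·(1−p₀)^(n−i)
p-value (one-sided, H₁ less) = 0.88537
At α=0.05: p ≥ α → fail to reject H₀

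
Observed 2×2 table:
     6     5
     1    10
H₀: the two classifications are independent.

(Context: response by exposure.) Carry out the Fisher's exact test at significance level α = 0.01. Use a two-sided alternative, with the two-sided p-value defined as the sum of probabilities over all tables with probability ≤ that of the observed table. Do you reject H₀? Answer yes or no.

Margins: r₁=11, r₂=11, c₁=7, c₂=15, n=22
p_obs = C(11,6)·C(11,1)/C(22,7); sum pmf over tables with pmf ≤ p_obs
p-value (two-sided) = 0.06347
At α=0.01: p ≥ α → fail to reject H₀

reject H₀: no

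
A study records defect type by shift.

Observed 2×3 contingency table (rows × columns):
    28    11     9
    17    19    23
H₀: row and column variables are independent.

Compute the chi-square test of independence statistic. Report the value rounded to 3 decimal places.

test statistic = 9.921

Row totals [48, 59], col totals [45, 30, 32], n=107
χ² = (28−20.19)²/20.19 + (11−13.46)²/13.46 + (9−14.36)²/14.36 + (17−24.81)²/24.81 + (19−16.54)²/16.54 + (23−17.64)²/17.64 = 9.9212
df = 2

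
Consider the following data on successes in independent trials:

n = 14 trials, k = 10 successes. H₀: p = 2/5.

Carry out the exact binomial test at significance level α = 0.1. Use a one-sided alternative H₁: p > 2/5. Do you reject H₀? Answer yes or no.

Exact binomial: n=14, k=10, p₀=2/5=0.4000
P(X≥10) from Σ C(n,i)·p₀^i·(1−p₀)^(n−i)
p-value (one-sided, H₁ greater) = 0.01751
At α=0.1: p < α → reject H₀

reject H₀: yes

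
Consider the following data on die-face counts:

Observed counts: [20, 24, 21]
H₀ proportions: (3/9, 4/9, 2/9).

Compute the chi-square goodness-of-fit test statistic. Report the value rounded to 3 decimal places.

test statistic = 3.931

n = 65; E_i = n·p_i = [21.67, 28.89, 14.44]
χ² = (20−21.67)²/21.67 + (24−28.89)²/28.89 + (21−14.44)²/14.44 = 3.9308
df = 2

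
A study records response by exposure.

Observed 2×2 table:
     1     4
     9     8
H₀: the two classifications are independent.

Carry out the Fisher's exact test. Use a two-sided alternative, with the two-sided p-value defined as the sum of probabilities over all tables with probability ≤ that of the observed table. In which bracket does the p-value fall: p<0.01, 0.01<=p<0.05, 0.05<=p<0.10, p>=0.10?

Margins: r₁=5, r₂=17, c₁=10, c₂=12, n=22
p_obs = C(5,1)·C(17,9)/C(22,10); sum pmf over tables with pmf ≤ p_obs
p-value (two-sided) = 0.32331
→ bracket: p>=0.10

p-value bracket: p>=0.10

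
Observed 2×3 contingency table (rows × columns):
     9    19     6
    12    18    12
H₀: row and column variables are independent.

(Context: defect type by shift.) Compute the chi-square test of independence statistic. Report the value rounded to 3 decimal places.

test statistic = 1.632

Row totals [34, 42], col totals [21, 37, 18], n=76
χ² = (9−9.39)²/9.39 + (19−16.55)²/16.55 + (6−8.05)²/8.05 + (12−11.61)²/11.61 + (18−20.45)²/20.45 + (12−9.95)²/9.95 = 1.6316
df = 2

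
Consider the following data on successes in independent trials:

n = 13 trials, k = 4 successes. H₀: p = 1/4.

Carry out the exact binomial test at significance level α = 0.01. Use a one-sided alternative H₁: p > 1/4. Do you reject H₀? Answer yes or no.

Exact binomial: n=13, k=4, p₀=1/4=0.2500
P(X≥4) from Σ C(n,i)·p₀^i·(1−p₀)^(n−i)
p-value (one-sided, H₁ greater) = 0.41575
At α=0.01: p ≥ α → fail to reject H₀

reject H₀: no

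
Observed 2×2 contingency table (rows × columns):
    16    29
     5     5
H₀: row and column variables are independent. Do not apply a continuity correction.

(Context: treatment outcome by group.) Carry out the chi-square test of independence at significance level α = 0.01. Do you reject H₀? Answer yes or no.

Row totals [45, 10], col totals [21, 34], n=55
χ² = (16−17.18)²/17.18 + (29−27.82)²/27.82 + (5−3.82)²/3.82 + (5−6.18)²/6.18 = 0.7232
df = 1
p-value (upper-tail) = 0.39509
At α=0.01: p ≥ α → fail to reject H₀

reject H₀: no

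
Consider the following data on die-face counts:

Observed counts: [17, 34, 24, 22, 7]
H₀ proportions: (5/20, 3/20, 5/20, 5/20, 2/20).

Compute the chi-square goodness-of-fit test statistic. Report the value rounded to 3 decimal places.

test statistic = 26.699

n = 104; E_i = n·p_i = [26.00, 15.60, 26.00, 26.00, 10.40]
χ² = (17−26.00)²/26.00 + (34−15.60)²/15.60 + (24−26.00)²/26.00 + (22−26.00)²/26.00 + (7−10.40)²/10.40 = 26.6987
df = 4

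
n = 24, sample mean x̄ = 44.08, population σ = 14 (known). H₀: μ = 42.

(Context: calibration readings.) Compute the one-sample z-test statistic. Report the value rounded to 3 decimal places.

test statistic = 0.728

SE = σ/√n = 14/√24 = 2.8577
z = (x̄−μ₀)/SE = (44.08−42)/2.8577 = 0.7278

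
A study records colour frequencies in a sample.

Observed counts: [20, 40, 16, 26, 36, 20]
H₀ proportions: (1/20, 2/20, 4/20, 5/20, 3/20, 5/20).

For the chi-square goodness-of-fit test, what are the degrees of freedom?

df = k − 1 = 6 − 1 = 5

degrees of freedom = 5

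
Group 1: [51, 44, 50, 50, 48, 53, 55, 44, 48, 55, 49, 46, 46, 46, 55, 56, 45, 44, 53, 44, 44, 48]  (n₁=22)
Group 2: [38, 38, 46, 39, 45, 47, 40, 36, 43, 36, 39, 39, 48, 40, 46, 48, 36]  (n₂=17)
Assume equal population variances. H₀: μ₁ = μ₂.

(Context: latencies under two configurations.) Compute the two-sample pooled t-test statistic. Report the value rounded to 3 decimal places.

test statistic = 5.376

x̄₁=48.818, s₁=4.171, n₁=22
x̄₂=41.412, s₂=4.388, n₂=17
s_p² = [21·4.171² + 16·4.388²]/37 = 18.1997
SE = √(s_p²·(1/22+1/17)) = 1.3776
t = (48.818−41.412)/1.3776 = 5.3762
df = 37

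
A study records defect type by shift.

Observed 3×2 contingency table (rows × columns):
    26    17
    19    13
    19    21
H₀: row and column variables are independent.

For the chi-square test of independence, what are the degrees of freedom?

df = (r−1)(c−1) = (3−1)·(2−1) = 2

degrees of freedom = 2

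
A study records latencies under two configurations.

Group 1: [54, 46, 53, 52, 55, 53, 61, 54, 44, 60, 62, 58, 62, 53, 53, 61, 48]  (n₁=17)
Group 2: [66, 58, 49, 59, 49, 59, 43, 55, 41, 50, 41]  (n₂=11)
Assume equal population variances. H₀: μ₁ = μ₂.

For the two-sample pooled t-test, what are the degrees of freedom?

degrees of freedom = 26

df = n₁ + n₂ − 2 = 17 + 11 − 2 = 26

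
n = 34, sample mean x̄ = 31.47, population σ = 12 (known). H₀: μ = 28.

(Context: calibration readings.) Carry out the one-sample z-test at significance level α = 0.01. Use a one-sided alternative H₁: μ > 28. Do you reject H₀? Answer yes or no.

reject H₀: no

SE = σ/√n = 12/√34 = 2.0580
z = (x̄−μ₀)/SE = (31.47−28)/2.0580 = 1.6861
p-value (one-sided, H₁ greater) = 0.04589
At α=0.01: p ≥ α → fail to reject H₀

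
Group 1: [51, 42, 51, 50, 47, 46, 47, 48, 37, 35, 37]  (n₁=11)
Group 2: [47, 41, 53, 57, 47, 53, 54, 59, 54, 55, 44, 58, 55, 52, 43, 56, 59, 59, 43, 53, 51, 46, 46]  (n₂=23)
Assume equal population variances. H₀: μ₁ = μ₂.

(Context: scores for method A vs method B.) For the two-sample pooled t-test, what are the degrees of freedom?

degrees of freedom = 32

df = n₁ + n₂ − 2 = 11 + 23 − 2 = 32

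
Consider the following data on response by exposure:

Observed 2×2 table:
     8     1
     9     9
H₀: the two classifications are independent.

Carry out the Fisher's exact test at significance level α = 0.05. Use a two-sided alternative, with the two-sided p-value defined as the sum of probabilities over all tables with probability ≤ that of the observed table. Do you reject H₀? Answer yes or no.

reject H₀: no

Margins: r₁=9, r₂=18, c₁=17, c₂=10, n=27
p_obs = C(9,8)·C(18,9)/C(27,17); sum pmf over tables with pmf ≤ p_obs
p-value (two-sided) = 0.09117
At α=0.05: p ≥ α → fail to reject H₀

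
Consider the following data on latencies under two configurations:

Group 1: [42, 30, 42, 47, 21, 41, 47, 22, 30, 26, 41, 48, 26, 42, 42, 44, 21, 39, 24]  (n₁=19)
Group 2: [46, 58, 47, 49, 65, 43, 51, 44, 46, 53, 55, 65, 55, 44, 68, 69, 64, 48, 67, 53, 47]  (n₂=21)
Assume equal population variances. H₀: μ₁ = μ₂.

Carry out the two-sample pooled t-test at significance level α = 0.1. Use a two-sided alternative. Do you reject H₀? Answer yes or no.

reject H₀: yes

x̄₁=35.526, s₁=9.749, n₁=19
x̄₂=54.143, s₂=8.856, n₂=21
s_p² = [18·9.749² + 20·8.856²]/38 = 86.2976
SE = √(s_p²·(1/19+1/21)) = 2.9413
t = (35.526−54.143)/2.9413 = -6.3293
df = 38
p-value (two-sided) = 0.00000
At α=0.1: p < α → reject H₀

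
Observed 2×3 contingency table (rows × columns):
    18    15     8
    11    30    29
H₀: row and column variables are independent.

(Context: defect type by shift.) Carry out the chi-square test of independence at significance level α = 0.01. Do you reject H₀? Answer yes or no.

reject H₀: yes

Row totals [41, 70], col totals [29, 45, 37], n=111
χ² = (18−10.71)²/10.71 + (15−16.62)²/16.62 + (8−13.67)²/13.67 + (11−18.29)²/18.29 + (30−28.38)²/28.38 + (29−23.33)²/23.33 = 11.8402
df = 2
p-value (upper-tail) = 0.00268
At α=0.01: p < α → reject H₀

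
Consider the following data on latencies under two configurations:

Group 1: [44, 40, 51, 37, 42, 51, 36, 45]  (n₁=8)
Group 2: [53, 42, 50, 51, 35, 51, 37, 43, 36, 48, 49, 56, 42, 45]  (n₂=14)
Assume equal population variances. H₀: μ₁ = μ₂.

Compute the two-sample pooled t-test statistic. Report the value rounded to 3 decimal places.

test statistic = -0.830

x̄₁=43.250, s₁=5.701, n₁=8
x̄₂=45.571, s₂=6.618, n₂=14
s_p² = [7·5.701² + 13·6.618²]/20 = 39.8464
SE = √(s_p²·(1/8+1/14)) = 2.7977
t = (43.250−45.571)/2.7977 = -0.8298
df = 20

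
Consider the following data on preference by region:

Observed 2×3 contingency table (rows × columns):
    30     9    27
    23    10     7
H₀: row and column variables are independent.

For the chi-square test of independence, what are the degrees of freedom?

degrees of freedom = 2

df = (r−1)(c−1) = (2−1)·(3−1) = 2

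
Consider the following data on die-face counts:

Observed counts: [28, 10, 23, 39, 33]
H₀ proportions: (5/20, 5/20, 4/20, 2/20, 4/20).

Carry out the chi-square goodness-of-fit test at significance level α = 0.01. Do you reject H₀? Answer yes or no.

n = 133; E_i = n·p_i = [33.25, 33.25, 26.60, 13.30, 26.60]
χ² = (28−33.25)²/33.25 + (10−33.25)²/33.25 + (23−26.60)²/26.60 + (39−13.30)²/13.30 + (33−26.60)²/26.60 = 68.7744
df = 4
p-value (upper-tail) = 0.00000
At α=0.01: p < α → reject H₀

reject H₀: yes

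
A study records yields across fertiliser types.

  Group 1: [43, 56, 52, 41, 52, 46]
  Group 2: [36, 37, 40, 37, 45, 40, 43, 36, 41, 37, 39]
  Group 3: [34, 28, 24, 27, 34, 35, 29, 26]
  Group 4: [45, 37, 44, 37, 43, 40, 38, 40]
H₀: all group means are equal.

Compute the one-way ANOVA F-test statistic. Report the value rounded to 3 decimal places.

Group means [48.33, 39.18, 29.62, 40.50], grand mean 38.848
SSB = Σnᵢ(x̄ᵢ−x̄)² = 1243.398; SSW = ΣΣ(x−x̄ᵢ)² = 452.845
MSB = 1243.398/3 = 414.4659; MSW = 452.845/29 = 15.6153
F = MSB/MSW = 26.5422
df = (3, 29)

test statistic = 26.542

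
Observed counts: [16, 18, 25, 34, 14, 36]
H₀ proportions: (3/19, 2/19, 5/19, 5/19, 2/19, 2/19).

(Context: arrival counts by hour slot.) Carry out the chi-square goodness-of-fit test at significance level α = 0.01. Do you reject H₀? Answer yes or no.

n = 143; E_i = n·p_i = [22.58, 15.05, 37.63, 37.63, 15.05, 15.05]
χ² = (16−22.58)²/22.58 + (18−15.05)²/15.05 + (25−37.63)²/37.63 + (34−37.63)²/37.63 + (14−15.05)²/15.05 + (36−15.05)²/15.05 = 36.3086
df = 5
p-value (upper-tail) = 0.00000
At α=0.01: p < α → reject H₀

reject H₀: yes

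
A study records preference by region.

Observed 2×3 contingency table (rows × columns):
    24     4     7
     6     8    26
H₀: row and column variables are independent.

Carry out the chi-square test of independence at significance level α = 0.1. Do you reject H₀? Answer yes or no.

Row totals [35, 40], col totals [30, 12, 33], n=75
χ² = (24−14.00)²/14.00 + (4−5.60)²/5.60 + (7−15.40)²/15.40 + (6−16.00)²/16.00 + (8−6.40)²/6.40 + (26−17.60)²/17.60 = 22.8409
df = 2
p-value (upper-tail) = 0.00001
At α=0.1: p < α → reject H₀

reject H₀: yes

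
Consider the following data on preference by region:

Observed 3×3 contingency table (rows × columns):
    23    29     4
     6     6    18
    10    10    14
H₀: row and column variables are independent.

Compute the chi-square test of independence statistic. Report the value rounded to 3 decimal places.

Row totals [56, 30, 34], col totals [39, 45, 36], n=120
χ² = (23−18.20)²/18.20 + (29−21.00)²/21.00 + (4−16.80)²/16.80 + (6−9.75)²/9.75 + (6−11.25)²/11.25 + (18−9.00)²/9.00 + (10−11.05)²/11.05 + (10−12.75)²/12.75 + (14−10.20)²/10.20 = 29.0668
df = 4

test statistic = 29.067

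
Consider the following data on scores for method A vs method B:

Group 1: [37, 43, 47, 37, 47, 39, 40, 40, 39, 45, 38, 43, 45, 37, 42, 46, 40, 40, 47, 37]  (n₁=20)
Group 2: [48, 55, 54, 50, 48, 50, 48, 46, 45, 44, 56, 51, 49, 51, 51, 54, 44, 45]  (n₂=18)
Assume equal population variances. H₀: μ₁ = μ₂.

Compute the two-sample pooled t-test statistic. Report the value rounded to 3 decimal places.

test statistic = -6.588

x̄₁=41.450, s₁=3.663, n₁=20
x̄₂=49.389, s₂=3.760, n₂=18
s_p² = [19·3.663² + 17·3.760²]/36 = 13.7563
SE = √(s_p²·(1/20+1/18)) = 1.2050
t = (41.450−49.389)/1.2050 = -6.5882
df = 36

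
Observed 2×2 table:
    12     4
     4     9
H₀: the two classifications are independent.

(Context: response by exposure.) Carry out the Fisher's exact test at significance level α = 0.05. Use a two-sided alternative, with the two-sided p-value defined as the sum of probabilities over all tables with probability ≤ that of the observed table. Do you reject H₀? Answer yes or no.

reject H₀: yes

Margins: r₁=16, r₂=13, c₁=16, c₂=13, n=29
p_obs = C(16,12)·C(13,4)/C(29,16); sum pmf over tables with pmf ≤ p_obs
p-value (two-sided) = 0.02705
At α=0.05: p < α → reject H₀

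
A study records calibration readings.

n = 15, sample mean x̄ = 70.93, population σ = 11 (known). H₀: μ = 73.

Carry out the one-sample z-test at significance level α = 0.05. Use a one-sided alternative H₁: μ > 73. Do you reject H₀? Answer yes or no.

SE = σ/√n = 11/√15 = 2.8402
z = (x̄−μ₀)/SE = (70.93−73)/2.8402 = -0.7288
p-value (one-sided, H₁ greater) = 0.76695
At α=0.05: p ≥ α → fail to reject H₀

reject H₀: no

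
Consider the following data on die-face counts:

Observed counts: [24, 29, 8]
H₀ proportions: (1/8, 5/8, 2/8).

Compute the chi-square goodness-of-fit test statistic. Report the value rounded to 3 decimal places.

n = 61; E_i = n·p_i = [7.62, 38.12, 15.25]
χ² = (24−7.62)²/7.62 + (29−38.12)²/38.12 + (8−15.25)²/15.25 = 40.7967
df = 2

test statistic = 40.797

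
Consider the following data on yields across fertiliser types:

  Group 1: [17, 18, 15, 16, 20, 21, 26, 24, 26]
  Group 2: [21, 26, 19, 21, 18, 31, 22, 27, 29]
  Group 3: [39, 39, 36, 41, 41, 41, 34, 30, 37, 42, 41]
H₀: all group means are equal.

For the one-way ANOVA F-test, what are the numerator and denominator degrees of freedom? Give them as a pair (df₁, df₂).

degrees of freedom = [2, 26]

k = 3 groups, N = 29 total
df = (k−1, N−k) = (3−1, 29−3) = (2, 26)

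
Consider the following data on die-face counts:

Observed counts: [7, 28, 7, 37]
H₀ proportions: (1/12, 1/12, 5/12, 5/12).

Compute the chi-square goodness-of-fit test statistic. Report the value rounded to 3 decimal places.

test statistic = 90.610

n = 79; E_i = n·p_i = [6.58, 6.58, 32.92, 32.92]
χ² = (7−6.58)²/6.58 + (28−6.58)²/6.58 + (7−32.92)²/32.92 + (37−32.92)²/32.92 = 90.6101
df = 3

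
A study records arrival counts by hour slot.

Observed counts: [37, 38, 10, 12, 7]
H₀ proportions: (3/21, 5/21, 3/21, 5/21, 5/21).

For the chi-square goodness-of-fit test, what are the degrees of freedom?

degrees of freedom = 4

df = k − 1 = 5 − 1 = 4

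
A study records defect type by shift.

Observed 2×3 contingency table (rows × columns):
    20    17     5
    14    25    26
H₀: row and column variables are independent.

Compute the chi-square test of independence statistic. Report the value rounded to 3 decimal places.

test statistic = 12.439

Row totals [42, 65], col totals [34, 42, 31], n=107
χ² = (20−13.35)²/13.35 + (17−16.49)²/16.49 + (5−12.17)²/12.17 + (14−20.65)²/20.65 + (25−25.51)²/25.51 + (26−18.83)²/18.83 = 12.4393
df = 2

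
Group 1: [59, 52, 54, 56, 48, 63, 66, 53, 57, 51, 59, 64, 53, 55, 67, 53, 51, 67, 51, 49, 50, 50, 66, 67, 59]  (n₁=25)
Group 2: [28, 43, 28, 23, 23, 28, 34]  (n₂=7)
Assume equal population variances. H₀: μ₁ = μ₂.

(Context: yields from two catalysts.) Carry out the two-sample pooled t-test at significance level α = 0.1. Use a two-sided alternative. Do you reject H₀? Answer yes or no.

x̄₁=56.800, s₁=6.442, n₁=25
x̄₂=29.571, s₂=6.997, n₂=7
s_p² = [24·6.442² + 6·6.997²]/30 = 42.9905
SE = √(s_p²·(1/25+1/7)) = 2.8038
t = (56.800−29.571)/2.8038 = 9.7114
df = 30
p-value (two-sided) = 0.00000
At α=0.1: p < α → reject H₀

reject H₀: yes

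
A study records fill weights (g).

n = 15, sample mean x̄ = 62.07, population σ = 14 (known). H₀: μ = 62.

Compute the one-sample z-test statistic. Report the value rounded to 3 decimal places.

test statistic = 0.019

SE = σ/√n = 14/√15 = 3.6148
z = (x̄−μ₀)/SE = (62.07−62)/3.6148 = 0.0194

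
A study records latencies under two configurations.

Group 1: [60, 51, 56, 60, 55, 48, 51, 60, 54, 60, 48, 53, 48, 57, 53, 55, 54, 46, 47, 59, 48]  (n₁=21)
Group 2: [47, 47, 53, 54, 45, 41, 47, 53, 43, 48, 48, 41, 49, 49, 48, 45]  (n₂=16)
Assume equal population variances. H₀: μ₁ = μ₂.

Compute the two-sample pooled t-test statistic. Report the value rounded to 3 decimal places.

x̄₁=53.476, s₁=4.771, n₁=21
x̄₂=47.375, s₂=3.879, n₂=16
s_p² = [20·4.771² + 15·3.879²]/35 = 19.4568
SE = √(s_p²·(1/21+1/16)) = 1.4638
t = (53.476−47.375)/1.4638 = 4.1682
df = 35

test statistic = 4.168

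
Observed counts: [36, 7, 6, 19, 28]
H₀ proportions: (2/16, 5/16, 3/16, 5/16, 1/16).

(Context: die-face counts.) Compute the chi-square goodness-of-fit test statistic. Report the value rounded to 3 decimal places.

test statistic = 158.333

n = 96; E_i = n·p_i = [12.00, 30.00, 18.00, 30.00, 6.00]
χ² = (36−12.00)²/12.00 + (7−30.00)²/30.00 + (6−18.00)²/18.00 + (19−30.00)²/30.00 + (28−6.00)²/6.00 = 158.3333
df = 4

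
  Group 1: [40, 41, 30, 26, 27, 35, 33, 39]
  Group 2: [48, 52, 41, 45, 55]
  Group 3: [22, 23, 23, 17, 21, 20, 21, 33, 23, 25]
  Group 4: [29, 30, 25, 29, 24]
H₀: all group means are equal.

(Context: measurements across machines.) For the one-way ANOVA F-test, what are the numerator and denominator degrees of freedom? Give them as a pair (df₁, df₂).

k = 4 groups, N = 28 total
df = (k−1, N−k) = (4−1, 28−4) = (3, 24)

degrees of freedom = [3, 24]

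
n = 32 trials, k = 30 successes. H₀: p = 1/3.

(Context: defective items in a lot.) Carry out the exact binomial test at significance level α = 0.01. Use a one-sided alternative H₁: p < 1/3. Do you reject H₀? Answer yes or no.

Exact binomial: n=32, k=30, p₀=1/3=0.3333
P(X≤30) from Σ C(n,i)·p₀^i·(1−p₀)^(n−i)
p-value (one-sided, H₁ less) = 1.00000
At α=0.01: p ≥ α → fail to reject H₀

reject H₀: no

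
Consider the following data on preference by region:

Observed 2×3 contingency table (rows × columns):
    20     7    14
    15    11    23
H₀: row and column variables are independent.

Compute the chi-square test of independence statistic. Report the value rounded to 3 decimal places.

test statistic = 3.106

Row totals [41, 49], col totals [35, 18, 37], n=90
χ² = (20−15.94)²/15.94 + (7−8.20)²/8.20 + (14−16.86)²/16.86 + (15−19.06)²/19.06 + (11−9.80)²/9.80 + (23−20.14)²/20.14 = 3.1058
df = 2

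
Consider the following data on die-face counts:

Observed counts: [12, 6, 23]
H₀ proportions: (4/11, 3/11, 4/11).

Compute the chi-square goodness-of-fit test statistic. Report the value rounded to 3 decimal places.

n = 41; E_i = n·p_i = [14.91, 11.18, 14.91]
χ² = (12−14.91)²/14.91 + (6−11.18)²/11.18 + (23−14.91)²/14.91 = 7.3598
df = 2

test statistic = 7.360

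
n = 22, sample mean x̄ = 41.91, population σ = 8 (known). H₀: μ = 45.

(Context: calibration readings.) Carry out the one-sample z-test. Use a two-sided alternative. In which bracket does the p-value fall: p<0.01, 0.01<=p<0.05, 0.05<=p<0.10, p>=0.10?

SE = σ/√n = 8/√22 = 1.7056
z = (x̄−μ₀)/SE = (41.91−45)/1.7056 = -1.8117
p-value (two-sided) = 0.07004
→ bracket: 0.05<=p<0.10

p-value bracket: 0.05<=p<0.10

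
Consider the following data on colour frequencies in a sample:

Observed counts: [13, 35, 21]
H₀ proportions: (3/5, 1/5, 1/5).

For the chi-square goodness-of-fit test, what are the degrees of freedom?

degrees of freedom = 2

df = k − 1 = 3 − 1 = 2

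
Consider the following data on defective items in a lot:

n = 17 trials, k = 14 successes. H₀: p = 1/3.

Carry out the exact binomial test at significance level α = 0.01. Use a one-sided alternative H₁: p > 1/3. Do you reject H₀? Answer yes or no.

reject H₀: yes

Exact binomial: n=17, k=14, p₀=1/3=0.3333
P(X≥14) from Σ C(n,i)·p₀^i·(1−p₀)^(n−i)
p-value (one-sided, H₁ greater) = 0.00005
At α=0.01: p < α → reject H₀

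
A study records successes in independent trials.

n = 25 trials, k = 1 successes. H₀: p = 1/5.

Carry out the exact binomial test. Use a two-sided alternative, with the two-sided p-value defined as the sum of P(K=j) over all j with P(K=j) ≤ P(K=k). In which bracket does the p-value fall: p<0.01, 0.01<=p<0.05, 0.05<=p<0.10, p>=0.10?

Exact binomial: n=25, k=1, p₀=1/5=0.2000
P(X=j) = C(n,j)·p₀^j·(1−p₀)^(n−j); p = Σ P(X=j) over j with P(X=j) ≤ P(X=1)
p-value (two-sided) = 0.04472
→ bracket: 0.01<=p<0.05

p-value bracket: 0.01<=p<0.05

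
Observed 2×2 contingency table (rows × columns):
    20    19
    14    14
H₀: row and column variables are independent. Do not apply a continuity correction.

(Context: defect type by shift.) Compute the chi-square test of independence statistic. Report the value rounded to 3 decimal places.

Row totals [39, 28], col totals [34, 33], n=67
χ² = (20−19.79)²/19.79 + (19−19.21)²/19.21 + (14−14.21)²/14.21 + (14−13.79)²/13.79 = 0.0107
df = 1

test statistic = 0.011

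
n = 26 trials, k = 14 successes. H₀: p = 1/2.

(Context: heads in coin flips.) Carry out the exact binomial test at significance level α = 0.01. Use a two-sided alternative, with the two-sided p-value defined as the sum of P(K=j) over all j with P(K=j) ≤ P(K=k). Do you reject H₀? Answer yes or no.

reject H₀: no

Exact binomial: n=26, k=14, p₀=1/2=0.5000
P(X=j) = C(n,j)·p₀^j·(1−p₀)^(n−j); p = Σ P(X=j) over j with P(X=j) ≤ P(X=14)
p-value (two-sided) = 0.84502
At α=0.01: p ≥ α → fail to reject H₀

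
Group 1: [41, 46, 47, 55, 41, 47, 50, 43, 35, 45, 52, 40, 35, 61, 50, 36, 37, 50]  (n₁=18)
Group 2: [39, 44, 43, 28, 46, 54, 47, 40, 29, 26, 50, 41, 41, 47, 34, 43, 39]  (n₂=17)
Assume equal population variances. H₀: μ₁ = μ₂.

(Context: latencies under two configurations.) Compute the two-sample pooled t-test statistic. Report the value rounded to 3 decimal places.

test statistic = 1.740

x̄₁=45.056, s₁=7.256, n₁=18
x̄₂=40.647, s₂=7.737, n₂=17
s_p² = [17·7.256² + 16·7.737²]/33 = 56.1463
SE = √(s_p²·(1/18+1/17)) = 2.5342
t = (45.056−40.647)/2.5342 = 1.7396
df = 33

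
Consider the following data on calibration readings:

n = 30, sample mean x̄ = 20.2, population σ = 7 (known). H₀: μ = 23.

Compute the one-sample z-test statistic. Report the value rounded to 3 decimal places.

SE = σ/√n = 7/√30 = 1.2780
z = (x̄−μ₀)/SE = (20.2−23)/1.2780 = -2.1909

test statistic = -2.191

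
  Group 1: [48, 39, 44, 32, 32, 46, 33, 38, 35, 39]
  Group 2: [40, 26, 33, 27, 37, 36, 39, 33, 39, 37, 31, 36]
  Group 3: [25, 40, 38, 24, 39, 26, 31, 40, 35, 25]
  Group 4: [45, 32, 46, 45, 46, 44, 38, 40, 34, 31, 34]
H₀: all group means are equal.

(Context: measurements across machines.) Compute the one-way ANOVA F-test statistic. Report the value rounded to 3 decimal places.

test statistic = 3.635

Group means [38.60, 34.50, 32.30, 39.55], grand mean 36.233
SSB = Σnᵢ(x̄ᵢ−x̄)² = 367.447; SSW = ΣΣ(x−x̄ᵢ)² = 1314.227
MSB = 367.447/3 = 122.4824; MSW = 1314.227/39 = 33.6981
F = MSB/MSW = 3.6347
df = (3, 39)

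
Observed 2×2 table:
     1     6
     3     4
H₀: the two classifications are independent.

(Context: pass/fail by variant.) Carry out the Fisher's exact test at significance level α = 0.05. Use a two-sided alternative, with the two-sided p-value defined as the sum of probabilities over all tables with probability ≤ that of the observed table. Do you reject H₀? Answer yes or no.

reject H₀: no

Margins: r₁=7, r₂=7, c₁=4, c₂=10, n=14
p_obs = C(7,1)·C(7,3)/C(14,4); sum pmf over tables with pmf ≤ p_obs
p-value (two-sided) = 0.55944
At α=0.05: p ≥ α → fail to reject H₀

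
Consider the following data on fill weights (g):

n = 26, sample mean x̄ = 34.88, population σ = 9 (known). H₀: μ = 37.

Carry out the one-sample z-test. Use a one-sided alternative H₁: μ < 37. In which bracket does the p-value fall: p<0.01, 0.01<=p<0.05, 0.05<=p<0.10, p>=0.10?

SE = σ/√n = 9/√26 = 1.7650
z = (x̄−μ₀)/SE = (34.88−37)/1.7650 = -1.2011
p-value (one-sided, H₁ less) = 0.11486
→ bracket: p>=0.10

p-value bracket: p>=0.10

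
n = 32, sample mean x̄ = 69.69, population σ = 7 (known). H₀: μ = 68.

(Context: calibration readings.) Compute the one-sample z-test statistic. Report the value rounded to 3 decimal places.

SE = σ/√n = 7/√32 = 1.2374
z = (x̄−μ₀)/SE = (69.69−68)/1.2374 = 1.3657

test statistic = 1.366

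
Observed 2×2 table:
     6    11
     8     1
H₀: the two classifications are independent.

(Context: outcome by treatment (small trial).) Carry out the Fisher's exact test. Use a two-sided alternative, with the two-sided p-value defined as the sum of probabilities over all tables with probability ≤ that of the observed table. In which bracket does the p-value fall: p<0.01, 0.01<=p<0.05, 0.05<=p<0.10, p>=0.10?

p-value bracket: 0.01<=p<0.05

Margins: r₁=17, r₂=9, c₁=14, c₂=12, n=26
p_obs = C(17,6)·C(9,8)/C(26,14); sum pmf over tables with pmf ≤ p_obs
p-value (two-sided) = 0.01446
→ bracket: 0.01<=p<0.05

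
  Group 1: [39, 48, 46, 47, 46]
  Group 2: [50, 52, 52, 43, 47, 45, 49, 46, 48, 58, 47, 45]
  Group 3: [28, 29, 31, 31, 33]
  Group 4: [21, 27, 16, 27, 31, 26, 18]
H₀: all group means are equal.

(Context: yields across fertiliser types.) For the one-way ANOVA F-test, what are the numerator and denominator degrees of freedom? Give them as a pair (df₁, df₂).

k = 4 groups, N = 29 total
df = (k−1, N−k) = (4−1, 29−4) = (3, 25)

degrees of freedom = [3, 25]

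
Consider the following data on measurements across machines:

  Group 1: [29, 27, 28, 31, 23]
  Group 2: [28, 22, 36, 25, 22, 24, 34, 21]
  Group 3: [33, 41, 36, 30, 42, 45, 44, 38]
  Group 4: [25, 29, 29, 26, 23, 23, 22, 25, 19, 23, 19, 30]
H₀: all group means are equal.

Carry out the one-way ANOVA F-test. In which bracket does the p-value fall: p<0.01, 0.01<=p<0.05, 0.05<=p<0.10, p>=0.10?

Group means [27.60, 26.50, 38.62, 24.42], grand mean 28.848
SSB = Σnᵢ(x̄ᵢ−x̄)² = 1052.251; SSW = ΣΣ(x−x̄ᵢ)² = 609.992
MSB = 1052.251/3 = 350.7503; MSW = 609.992/29 = 21.0342
F = MSB/MSW = 16.6752
df = (3, 29)
p-value (upper-tail) = 0.00000
→ bracket: p<0.01

p-value bracket: p<0.01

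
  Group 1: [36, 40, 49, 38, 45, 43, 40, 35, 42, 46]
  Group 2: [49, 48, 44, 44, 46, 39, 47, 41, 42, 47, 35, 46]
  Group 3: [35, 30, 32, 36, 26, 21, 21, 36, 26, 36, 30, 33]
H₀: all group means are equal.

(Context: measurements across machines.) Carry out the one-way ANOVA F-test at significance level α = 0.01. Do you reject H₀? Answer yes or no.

reject H₀: yes

Group means [41.40, 44.00, 30.17], grand mean 38.353
SSB = Σnᵢ(x̄ᵢ−x̄)² = 1279.698; SSW = ΣΣ(x−x̄ᵢ)² = 706.067
MSB = 1279.698/2 = 639.8490; MSW = 706.067/31 = 22.7763
F = MSB/MSW = 28.0927
df = (2, 31)
p-value (upper-tail) = 0.00000
At α=0.01: p < α → reject H₀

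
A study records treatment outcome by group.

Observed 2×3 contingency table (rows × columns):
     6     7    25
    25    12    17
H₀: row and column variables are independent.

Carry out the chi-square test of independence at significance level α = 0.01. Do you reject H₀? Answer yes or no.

reject H₀: yes

Row totals [38, 54], col totals [31, 19, 42], n=92
χ² = (6−12.80)²/12.80 + (7−7.85)²/7.85 + (25−17.35)²/17.35 + (25−18.20)²/18.20 + (12−11.15)²/11.15 + (17−24.65)²/24.65 = 12.0671
df = 2
p-value (upper-tail) = 0.00240
At α=0.01: p < α → reject H₀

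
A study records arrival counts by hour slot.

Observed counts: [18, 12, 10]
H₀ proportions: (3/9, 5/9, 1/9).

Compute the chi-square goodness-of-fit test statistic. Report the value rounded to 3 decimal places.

test statistic = 13.280

n = 40; E_i = n·p_i = [13.33, 22.22, 4.44]
χ² = (18−13.33)²/13.33 + (12−22.22)²/22.22 + (10−4.44)²/4.44 = 13.2800
df = 2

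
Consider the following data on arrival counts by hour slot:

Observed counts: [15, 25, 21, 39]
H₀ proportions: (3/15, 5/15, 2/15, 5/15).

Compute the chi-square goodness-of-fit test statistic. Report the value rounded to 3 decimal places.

n = 100; E_i = n·p_i = [20.00, 33.33, 13.33, 33.33]
χ² = (15−20.00)²/20.00 + (25−33.33)²/33.33 + (21−13.33)²/13.33 + (39−33.33)²/33.33 = 8.7050
df = 3

test statistic = 8.705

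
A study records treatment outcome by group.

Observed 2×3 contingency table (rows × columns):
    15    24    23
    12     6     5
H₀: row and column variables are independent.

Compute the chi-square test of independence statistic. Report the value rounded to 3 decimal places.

test statistic = 6.093

Row totals [62, 23], col totals [27, 30, 28], n=85
χ² = (15−19.69)²/19.69 + (24−21.88)²/21.88 + (23−20.42)²/20.42 + (12−7.31)²/7.31 + (6−8.12)²/8.12 + (5−7.58)²/7.58 = 6.0934
df = 2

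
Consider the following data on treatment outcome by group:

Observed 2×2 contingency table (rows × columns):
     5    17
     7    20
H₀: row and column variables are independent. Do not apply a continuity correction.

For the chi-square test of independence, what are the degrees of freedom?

df = (r−1)(c−1) = (2−1)·(2−1) = 1

degrees of freedom = 1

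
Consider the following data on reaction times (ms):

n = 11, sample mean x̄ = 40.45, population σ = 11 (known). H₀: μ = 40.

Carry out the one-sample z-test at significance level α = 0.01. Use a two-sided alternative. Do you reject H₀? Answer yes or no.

reject H₀: no

SE = σ/√n = 11/√11 = 3.3166
z = (x̄−μ₀)/SE = (40.45−40)/3.3166 = 0.1357
p-value (two-sided) = 0.89207
At α=0.01: p ≥ α → fail to reject H₀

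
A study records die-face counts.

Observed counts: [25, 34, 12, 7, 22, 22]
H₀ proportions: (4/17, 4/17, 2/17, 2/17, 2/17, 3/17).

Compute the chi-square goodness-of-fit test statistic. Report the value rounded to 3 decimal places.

test statistic = 9.692

n = 122; E_i = n·p_i = [28.71, 28.71, 14.35, 14.35, 14.35, 21.53]
χ² = (25−28.71)²/28.71 + (34−28.71)²/28.71 + (12−14.35)²/14.35 + (7−14.35)²/14.35 + (22−14.35)²/14.35 + (22−21.53)²/21.53 = 9.6919
df = 5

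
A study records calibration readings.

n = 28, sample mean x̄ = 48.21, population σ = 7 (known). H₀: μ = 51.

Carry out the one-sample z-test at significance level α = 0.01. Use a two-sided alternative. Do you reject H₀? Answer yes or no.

SE = σ/√n = 7/√28 = 1.3229
z = (x̄−μ₀)/SE = (48.21−51)/1.3229 = -2.1090
p-value (two-sided) = 0.03494
At α=0.01: p ≥ α → fail to reject H₀

reject H₀: no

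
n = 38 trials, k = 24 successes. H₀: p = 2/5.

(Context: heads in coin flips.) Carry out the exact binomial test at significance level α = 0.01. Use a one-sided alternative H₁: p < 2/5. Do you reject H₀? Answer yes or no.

reject H₀: no

Exact binomial: n=38, k=24, p₀=2/5=0.4000
P(X≤24) from Σ C(n,i)·p₀^i·(1−p₀)^(n−i)
p-value (one-sided, H₁ less) = 0.99883
At α=0.01: p ≥ α → fail to reject H₀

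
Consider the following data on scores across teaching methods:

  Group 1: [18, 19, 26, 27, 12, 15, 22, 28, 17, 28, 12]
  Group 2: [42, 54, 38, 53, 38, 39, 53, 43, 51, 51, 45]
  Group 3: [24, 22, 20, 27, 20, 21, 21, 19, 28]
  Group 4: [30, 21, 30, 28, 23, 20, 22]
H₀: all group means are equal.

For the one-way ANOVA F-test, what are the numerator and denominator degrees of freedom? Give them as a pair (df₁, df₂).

degrees of freedom = [3, 34]

k = 4 groups, N = 38 total
df = (k−1, N−k) = (4−1, 38−4) = (3, 34)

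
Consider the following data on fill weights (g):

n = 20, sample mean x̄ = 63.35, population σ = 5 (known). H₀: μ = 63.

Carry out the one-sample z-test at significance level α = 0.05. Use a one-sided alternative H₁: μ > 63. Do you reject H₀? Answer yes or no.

SE = σ/√n = 5/√20 = 1.1180
z = (x̄−μ₀)/SE = (63.35−63)/1.1180 = 0.3130
p-value (one-sided, H₁ greater) = 0.37712
At α=0.05: p ≥ α → fail to reject H₀

reject H₀: no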